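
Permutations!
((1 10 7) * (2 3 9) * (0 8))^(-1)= (0 8)(1 7 10)(2 9 3)= [8, 7, 9, 2, 4, 5, 6, 10, 0, 3, 1]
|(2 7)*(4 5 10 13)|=4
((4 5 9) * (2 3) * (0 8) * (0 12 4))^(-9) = (0 4)(2 3)(5 8)(9 12) = [4, 1, 3, 2, 0, 8, 6, 7, 5, 12, 10, 11, 9]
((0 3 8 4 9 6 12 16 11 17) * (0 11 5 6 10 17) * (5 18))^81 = (0 3 8 4 9 10 17 11)(5 6 12 16 18) = [3, 1, 2, 8, 9, 6, 12, 7, 4, 10, 17, 0, 16, 13, 14, 15, 18, 11, 5]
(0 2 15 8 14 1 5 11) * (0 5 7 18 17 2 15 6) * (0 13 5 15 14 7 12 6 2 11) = [14, 12, 2, 3, 4, 0, 13, 18, 7, 9, 10, 15, 6, 5, 1, 8, 16, 11, 17] = (0 14 1 12 6 13 5)(7 18 17 11 15 8)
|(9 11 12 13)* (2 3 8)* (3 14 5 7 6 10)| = 8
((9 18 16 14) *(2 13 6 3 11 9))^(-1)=(2 14 16 18 9 11 3 6 13)=[0, 1, 14, 6, 4, 5, 13, 7, 8, 11, 10, 3, 12, 2, 16, 15, 18, 17, 9]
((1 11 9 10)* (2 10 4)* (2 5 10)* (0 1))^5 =[5, 10, 2, 3, 11, 9, 6, 7, 8, 1, 4, 0] =(0 5 9 1 10 4 11)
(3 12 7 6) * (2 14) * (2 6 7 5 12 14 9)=(2 9)(3 14 6)(5 12)=[0, 1, 9, 14, 4, 12, 3, 7, 8, 2, 10, 11, 5, 13, 6]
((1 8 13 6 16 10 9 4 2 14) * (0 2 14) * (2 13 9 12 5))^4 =[10, 14, 16, 3, 9, 6, 5, 7, 1, 8, 0, 11, 13, 12, 4, 15, 2] =(0 10)(1 14 4 9 8)(2 16)(5 6)(12 13)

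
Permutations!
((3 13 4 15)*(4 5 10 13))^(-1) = (3 15 4)(5 13 10) = [0, 1, 2, 15, 3, 13, 6, 7, 8, 9, 5, 11, 12, 10, 14, 4]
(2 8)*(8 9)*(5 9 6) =[0, 1, 6, 3, 4, 9, 5, 7, 2, 8] =(2 6 5 9 8)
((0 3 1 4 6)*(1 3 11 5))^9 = (0 1)(4 11)(5 6) = [1, 0, 2, 3, 11, 6, 5, 7, 8, 9, 10, 4]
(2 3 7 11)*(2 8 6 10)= [0, 1, 3, 7, 4, 5, 10, 11, 6, 9, 2, 8]= (2 3 7 11 8 6 10)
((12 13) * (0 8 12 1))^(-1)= (0 1 13 12 8)= [1, 13, 2, 3, 4, 5, 6, 7, 0, 9, 10, 11, 8, 12]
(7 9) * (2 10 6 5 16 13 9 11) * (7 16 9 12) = (2 10 6 5 9 16 13 12 7 11) = [0, 1, 10, 3, 4, 9, 5, 11, 8, 16, 6, 2, 7, 12, 14, 15, 13]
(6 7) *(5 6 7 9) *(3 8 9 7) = (3 8 9 5 6 7) = [0, 1, 2, 8, 4, 6, 7, 3, 9, 5]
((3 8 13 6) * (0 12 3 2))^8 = (0 12 3 8 13 6 2) = [12, 1, 0, 8, 4, 5, 2, 7, 13, 9, 10, 11, 3, 6]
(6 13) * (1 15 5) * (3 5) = (1 15 3 5)(6 13) = [0, 15, 2, 5, 4, 1, 13, 7, 8, 9, 10, 11, 12, 6, 14, 3]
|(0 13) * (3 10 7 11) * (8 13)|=|(0 8 13)(3 10 7 11)|=12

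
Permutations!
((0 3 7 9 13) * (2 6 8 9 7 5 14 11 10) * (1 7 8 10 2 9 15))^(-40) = (15) = [0, 1, 2, 3, 4, 5, 6, 7, 8, 9, 10, 11, 12, 13, 14, 15]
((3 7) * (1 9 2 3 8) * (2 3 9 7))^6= (9)= [0, 1, 2, 3, 4, 5, 6, 7, 8, 9]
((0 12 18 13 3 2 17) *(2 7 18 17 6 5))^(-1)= [17, 1, 5, 13, 4, 6, 2, 3, 8, 9, 10, 11, 0, 18, 14, 15, 16, 12, 7]= (0 17 12)(2 5 6)(3 13 18 7)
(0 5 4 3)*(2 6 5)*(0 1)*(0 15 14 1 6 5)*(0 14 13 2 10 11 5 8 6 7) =(0 10 11 5 4 3 7)(1 15 13 2 8 6 14) =[10, 15, 8, 7, 3, 4, 14, 0, 6, 9, 11, 5, 12, 2, 1, 13]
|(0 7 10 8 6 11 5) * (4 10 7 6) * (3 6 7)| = 6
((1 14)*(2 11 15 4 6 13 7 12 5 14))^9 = (1 5 7 6 15 2 14 12 13 4 11) = [0, 5, 14, 3, 11, 7, 15, 6, 8, 9, 10, 1, 13, 4, 12, 2]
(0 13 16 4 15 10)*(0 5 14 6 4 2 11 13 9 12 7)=(0 9 12 7)(2 11 13 16)(4 15 10 5 14 6)=[9, 1, 11, 3, 15, 14, 4, 0, 8, 12, 5, 13, 7, 16, 6, 10, 2]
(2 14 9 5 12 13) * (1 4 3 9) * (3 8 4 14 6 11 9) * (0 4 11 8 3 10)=[4, 14, 6, 10, 3, 12, 8, 7, 11, 5, 0, 9, 13, 2, 1]=(0 4 3 10)(1 14)(2 6 8 11 9 5 12 13)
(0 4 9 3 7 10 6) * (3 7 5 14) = (0 4 9 7 10 6)(3 5 14) = [4, 1, 2, 5, 9, 14, 0, 10, 8, 7, 6, 11, 12, 13, 3]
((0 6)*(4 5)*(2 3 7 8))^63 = (0 6)(2 8 7 3)(4 5) = [6, 1, 8, 2, 5, 4, 0, 3, 7]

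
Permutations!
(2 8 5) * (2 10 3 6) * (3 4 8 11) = (2 11 3 6)(4 8 5 10) = [0, 1, 11, 6, 8, 10, 2, 7, 5, 9, 4, 3]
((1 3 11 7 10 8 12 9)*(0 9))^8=(0 12 8 10 7 11 3 1 9)=[12, 9, 2, 1, 4, 5, 6, 11, 10, 0, 7, 3, 8]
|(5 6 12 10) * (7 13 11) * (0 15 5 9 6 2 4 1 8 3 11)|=44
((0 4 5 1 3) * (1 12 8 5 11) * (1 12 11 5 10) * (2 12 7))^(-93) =(0 12 4 8 5 10 11 1 7 3 2) =[12, 7, 0, 2, 8, 10, 6, 3, 5, 9, 11, 1, 4]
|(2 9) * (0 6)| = 2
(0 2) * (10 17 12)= (0 2)(10 17 12)= [2, 1, 0, 3, 4, 5, 6, 7, 8, 9, 17, 11, 10, 13, 14, 15, 16, 12]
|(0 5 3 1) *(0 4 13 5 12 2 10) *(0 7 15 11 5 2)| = 10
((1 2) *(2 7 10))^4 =(10) =[0, 1, 2, 3, 4, 5, 6, 7, 8, 9, 10]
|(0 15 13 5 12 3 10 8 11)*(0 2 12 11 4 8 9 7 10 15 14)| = 42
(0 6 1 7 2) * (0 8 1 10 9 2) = [6, 7, 8, 3, 4, 5, 10, 0, 1, 2, 9] = (0 6 10 9 2 8 1 7)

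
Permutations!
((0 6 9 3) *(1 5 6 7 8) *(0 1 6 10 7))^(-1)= (1 3 9 6 8 7 10 5)= [0, 3, 2, 9, 4, 1, 8, 10, 7, 6, 5]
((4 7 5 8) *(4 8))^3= (8)= [0, 1, 2, 3, 4, 5, 6, 7, 8]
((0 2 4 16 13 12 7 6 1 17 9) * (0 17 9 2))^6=(1 13 17 7 4)(2 6 16 9 12)=[0, 13, 6, 3, 1, 5, 16, 4, 8, 12, 10, 11, 2, 17, 14, 15, 9, 7]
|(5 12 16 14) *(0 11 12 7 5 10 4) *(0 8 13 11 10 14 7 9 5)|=|(0 10 4 8 13 11 12 16 7)(5 9)|=18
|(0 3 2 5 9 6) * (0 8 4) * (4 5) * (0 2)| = 4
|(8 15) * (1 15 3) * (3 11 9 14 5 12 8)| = 6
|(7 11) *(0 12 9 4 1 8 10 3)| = |(0 12 9 4 1 8 10 3)(7 11)| = 8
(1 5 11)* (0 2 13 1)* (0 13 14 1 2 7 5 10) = [7, 10, 14, 3, 4, 11, 6, 5, 8, 9, 0, 13, 12, 2, 1] = (0 7 5 11 13 2 14 1 10)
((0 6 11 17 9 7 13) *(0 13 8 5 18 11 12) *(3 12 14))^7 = (18)(0 14 12 6 3) = [14, 1, 2, 0, 4, 5, 3, 7, 8, 9, 10, 11, 6, 13, 12, 15, 16, 17, 18]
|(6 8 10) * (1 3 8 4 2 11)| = 8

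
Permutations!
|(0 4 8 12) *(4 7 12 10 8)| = 6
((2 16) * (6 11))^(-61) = (2 16)(6 11) = [0, 1, 16, 3, 4, 5, 11, 7, 8, 9, 10, 6, 12, 13, 14, 15, 2]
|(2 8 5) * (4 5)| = 4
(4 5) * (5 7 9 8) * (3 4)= [0, 1, 2, 4, 7, 3, 6, 9, 5, 8]= (3 4 7 9 8 5)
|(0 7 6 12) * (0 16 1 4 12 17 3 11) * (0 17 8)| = 12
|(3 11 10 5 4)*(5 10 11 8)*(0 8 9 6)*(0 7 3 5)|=4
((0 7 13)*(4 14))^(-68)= [7, 1, 2, 3, 4, 5, 6, 13, 8, 9, 10, 11, 12, 0, 14]= (14)(0 7 13)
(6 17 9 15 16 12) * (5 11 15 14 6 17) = (5 11 15 16 12 17 9 14 6) = [0, 1, 2, 3, 4, 11, 5, 7, 8, 14, 10, 15, 17, 13, 6, 16, 12, 9]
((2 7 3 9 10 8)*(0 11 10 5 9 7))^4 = (0 2 8 10 11) = [2, 1, 8, 3, 4, 5, 6, 7, 10, 9, 11, 0]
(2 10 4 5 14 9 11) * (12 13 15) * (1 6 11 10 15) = (1 6 11 2 15 12 13)(4 5 14 9 10) = [0, 6, 15, 3, 5, 14, 11, 7, 8, 10, 4, 2, 13, 1, 9, 12]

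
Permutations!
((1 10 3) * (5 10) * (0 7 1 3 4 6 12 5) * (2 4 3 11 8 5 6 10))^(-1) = (0 1 7)(2 5 8 11 3 10 4)(6 12) = [1, 7, 5, 10, 2, 8, 12, 0, 11, 9, 4, 3, 6]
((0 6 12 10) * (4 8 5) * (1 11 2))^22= (0 12)(1 11 2)(4 8 5)(6 10)= [12, 11, 1, 3, 8, 4, 10, 7, 5, 9, 6, 2, 0]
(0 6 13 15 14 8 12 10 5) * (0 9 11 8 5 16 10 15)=[6, 1, 2, 3, 4, 9, 13, 7, 12, 11, 16, 8, 15, 0, 5, 14, 10]=(0 6 13)(5 9 11 8 12 15 14)(10 16)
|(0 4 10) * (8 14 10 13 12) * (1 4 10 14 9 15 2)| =|(0 10)(1 4 13 12 8 9 15 2)| =8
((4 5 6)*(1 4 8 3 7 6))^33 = (3 7 6 8) = [0, 1, 2, 7, 4, 5, 8, 6, 3]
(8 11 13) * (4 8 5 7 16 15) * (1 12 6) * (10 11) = [0, 12, 2, 3, 8, 7, 1, 16, 10, 9, 11, 13, 6, 5, 14, 4, 15] = (1 12 6)(4 8 10 11 13 5 7 16 15)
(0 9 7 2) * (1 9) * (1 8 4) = (0 8 4 1 9 7 2) = [8, 9, 0, 3, 1, 5, 6, 2, 4, 7]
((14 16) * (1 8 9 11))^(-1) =[0, 11, 2, 3, 4, 5, 6, 7, 1, 8, 10, 9, 12, 13, 16, 15, 14] =(1 11 9 8)(14 16)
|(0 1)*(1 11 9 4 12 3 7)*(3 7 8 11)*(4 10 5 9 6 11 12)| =|(0 3 8 12 7 1)(5 9 10)(6 11)| =6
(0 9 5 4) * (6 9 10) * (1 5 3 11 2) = (0 10 6 9 3 11 2 1 5 4) = [10, 5, 1, 11, 0, 4, 9, 7, 8, 3, 6, 2]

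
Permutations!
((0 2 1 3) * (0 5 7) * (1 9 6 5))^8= [9, 1, 6, 3, 4, 0, 7, 2, 8, 5]= (0 9 5)(2 6 7)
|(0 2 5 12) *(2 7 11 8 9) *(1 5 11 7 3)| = 20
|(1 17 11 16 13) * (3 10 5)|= 15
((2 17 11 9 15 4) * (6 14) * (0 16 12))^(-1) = (0 12 16)(2 4 15 9 11 17)(6 14) = [12, 1, 4, 3, 15, 5, 14, 7, 8, 11, 10, 17, 16, 13, 6, 9, 0, 2]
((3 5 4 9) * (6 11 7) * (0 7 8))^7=(0 6 8 7 11)(3 9 4 5)=[6, 1, 2, 9, 5, 3, 8, 11, 7, 4, 10, 0]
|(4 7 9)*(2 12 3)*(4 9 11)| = |(2 12 3)(4 7 11)| = 3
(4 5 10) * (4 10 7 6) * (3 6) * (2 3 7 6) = (10)(2 3)(4 5 6) = [0, 1, 3, 2, 5, 6, 4, 7, 8, 9, 10]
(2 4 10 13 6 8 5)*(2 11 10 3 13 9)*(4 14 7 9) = (2 14 7 9)(3 13 6 8 5 11 10 4) = [0, 1, 14, 13, 3, 11, 8, 9, 5, 2, 4, 10, 12, 6, 7]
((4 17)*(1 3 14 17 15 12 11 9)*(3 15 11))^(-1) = (1 9 11 4 17 14 3 12 15) = [0, 9, 2, 12, 17, 5, 6, 7, 8, 11, 10, 4, 15, 13, 3, 1, 16, 14]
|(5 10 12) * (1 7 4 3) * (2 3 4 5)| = |(1 7 5 10 12 2 3)| = 7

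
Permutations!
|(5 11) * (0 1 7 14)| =|(0 1 7 14)(5 11)| =4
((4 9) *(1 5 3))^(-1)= [0, 3, 2, 5, 9, 1, 6, 7, 8, 4]= (1 3 5)(4 9)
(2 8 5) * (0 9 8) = [9, 1, 0, 3, 4, 2, 6, 7, 5, 8] = (0 9 8 5 2)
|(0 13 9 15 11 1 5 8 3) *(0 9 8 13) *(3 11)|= |(1 5 13 8 11)(3 9 15)|= 15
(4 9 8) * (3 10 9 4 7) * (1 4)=(1 4)(3 10 9 8 7)=[0, 4, 2, 10, 1, 5, 6, 3, 7, 8, 9]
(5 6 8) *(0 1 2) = (0 1 2)(5 6 8) = [1, 2, 0, 3, 4, 6, 8, 7, 5]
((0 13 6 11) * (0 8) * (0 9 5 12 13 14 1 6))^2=(0 1 11 9 12)(5 13 14 6 8)=[1, 11, 2, 3, 4, 13, 8, 7, 5, 12, 10, 9, 0, 14, 6]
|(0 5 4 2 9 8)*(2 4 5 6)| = |(0 6 2 9 8)| = 5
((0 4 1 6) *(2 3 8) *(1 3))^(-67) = (0 8 6 3 1 4 2) = [8, 4, 0, 1, 2, 5, 3, 7, 6]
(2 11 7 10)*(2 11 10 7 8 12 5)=[0, 1, 10, 3, 4, 2, 6, 7, 12, 9, 11, 8, 5]=(2 10 11 8 12 5)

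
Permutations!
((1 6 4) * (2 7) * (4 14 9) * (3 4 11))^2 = [0, 14, 2, 1, 6, 5, 9, 7, 8, 3, 10, 4, 12, 13, 11] = (1 14 11 4 6 9 3)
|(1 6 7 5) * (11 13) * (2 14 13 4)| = 20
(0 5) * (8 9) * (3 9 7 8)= (0 5)(3 9)(7 8)= [5, 1, 2, 9, 4, 0, 6, 8, 7, 3]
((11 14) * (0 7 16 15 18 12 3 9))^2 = (0 16 18 3)(7 15 12 9) = [16, 1, 2, 0, 4, 5, 6, 15, 8, 7, 10, 11, 9, 13, 14, 12, 18, 17, 3]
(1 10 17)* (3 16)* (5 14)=(1 10 17)(3 16)(5 14)=[0, 10, 2, 16, 4, 14, 6, 7, 8, 9, 17, 11, 12, 13, 5, 15, 3, 1]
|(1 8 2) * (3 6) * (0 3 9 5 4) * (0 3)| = |(1 8 2)(3 6 9 5 4)| = 15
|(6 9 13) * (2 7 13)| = |(2 7 13 6 9)| = 5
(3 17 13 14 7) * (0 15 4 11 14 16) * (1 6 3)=(0 15 4 11 14 7 1 6 3 17 13 16)=[15, 6, 2, 17, 11, 5, 3, 1, 8, 9, 10, 14, 12, 16, 7, 4, 0, 13]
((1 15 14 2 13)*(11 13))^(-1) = [0, 13, 14, 3, 4, 5, 6, 7, 8, 9, 10, 2, 12, 11, 15, 1] = (1 13 11 2 14 15)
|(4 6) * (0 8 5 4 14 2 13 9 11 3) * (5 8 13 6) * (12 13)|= 6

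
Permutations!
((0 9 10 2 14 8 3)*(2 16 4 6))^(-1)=(0 3 8 14 2 6 4 16 10 9)=[3, 1, 6, 8, 16, 5, 4, 7, 14, 0, 9, 11, 12, 13, 2, 15, 10]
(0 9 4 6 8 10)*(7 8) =(0 9 4 6 7 8 10) =[9, 1, 2, 3, 6, 5, 7, 8, 10, 4, 0]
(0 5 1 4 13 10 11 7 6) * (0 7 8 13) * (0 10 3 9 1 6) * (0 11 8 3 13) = (13)(0 5 6 7 11 3 9 1 4 10 8) = [5, 4, 2, 9, 10, 6, 7, 11, 0, 1, 8, 3, 12, 13]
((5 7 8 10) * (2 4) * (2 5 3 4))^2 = (3 5 8)(4 7 10) = [0, 1, 2, 5, 7, 8, 6, 10, 3, 9, 4]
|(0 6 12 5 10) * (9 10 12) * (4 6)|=|(0 4 6 9 10)(5 12)|=10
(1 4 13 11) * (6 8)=(1 4 13 11)(6 8)=[0, 4, 2, 3, 13, 5, 8, 7, 6, 9, 10, 1, 12, 11]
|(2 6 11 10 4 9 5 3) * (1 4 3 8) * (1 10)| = 10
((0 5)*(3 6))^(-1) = (0 5)(3 6) = [5, 1, 2, 6, 4, 0, 3]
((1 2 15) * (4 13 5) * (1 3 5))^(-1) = [0, 13, 1, 15, 5, 3, 6, 7, 8, 9, 10, 11, 12, 4, 14, 2] = (1 13 4 5 3 15 2)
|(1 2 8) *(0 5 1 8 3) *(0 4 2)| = |(8)(0 5 1)(2 3 4)| = 3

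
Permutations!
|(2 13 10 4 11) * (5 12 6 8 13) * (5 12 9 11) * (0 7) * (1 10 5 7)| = 40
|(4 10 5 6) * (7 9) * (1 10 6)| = 6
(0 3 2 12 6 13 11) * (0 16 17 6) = (0 3 2 12)(6 13 11 16 17) = [3, 1, 12, 2, 4, 5, 13, 7, 8, 9, 10, 16, 0, 11, 14, 15, 17, 6]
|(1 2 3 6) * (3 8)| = 5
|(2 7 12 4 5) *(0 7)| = 6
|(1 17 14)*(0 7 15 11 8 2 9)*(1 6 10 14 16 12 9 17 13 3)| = |(0 7 15 11 8 2 17 16 12 9)(1 13 3)(6 10 14)| = 30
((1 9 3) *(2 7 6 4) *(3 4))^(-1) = (1 3 6 7 2 4 9) = [0, 3, 4, 6, 9, 5, 7, 2, 8, 1]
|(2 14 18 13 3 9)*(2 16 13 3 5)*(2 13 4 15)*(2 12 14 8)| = |(2 8)(3 9 16 4 15 12 14 18)(5 13)| = 8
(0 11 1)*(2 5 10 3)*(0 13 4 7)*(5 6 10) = (0 11 1 13 4 7)(2 6 10 3) = [11, 13, 6, 2, 7, 5, 10, 0, 8, 9, 3, 1, 12, 4]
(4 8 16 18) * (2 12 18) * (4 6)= (2 12 18 6 4 8 16)= [0, 1, 12, 3, 8, 5, 4, 7, 16, 9, 10, 11, 18, 13, 14, 15, 2, 17, 6]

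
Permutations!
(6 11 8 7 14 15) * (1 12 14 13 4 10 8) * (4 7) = (1 12 14 15 6 11)(4 10 8)(7 13) = [0, 12, 2, 3, 10, 5, 11, 13, 4, 9, 8, 1, 14, 7, 15, 6]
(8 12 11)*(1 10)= (1 10)(8 12 11)= [0, 10, 2, 3, 4, 5, 6, 7, 12, 9, 1, 8, 11]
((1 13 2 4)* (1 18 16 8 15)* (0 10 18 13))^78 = (0 10 18 16 8 15 1) = [10, 0, 2, 3, 4, 5, 6, 7, 15, 9, 18, 11, 12, 13, 14, 1, 8, 17, 16]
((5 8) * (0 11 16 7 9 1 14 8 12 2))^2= [16, 8, 11, 3, 4, 2, 6, 1, 12, 14, 10, 7, 0, 13, 5, 15, 9]= (0 16 9 14 5 2 11 7 1 8 12)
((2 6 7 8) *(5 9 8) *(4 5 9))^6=(2 6 7 9 8)=[0, 1, 6, 3, 4, 5, 7, 9, 2, 8]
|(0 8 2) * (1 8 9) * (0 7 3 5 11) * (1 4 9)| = |(0 1 8 2 7 3 5 11)(4 9)| = 8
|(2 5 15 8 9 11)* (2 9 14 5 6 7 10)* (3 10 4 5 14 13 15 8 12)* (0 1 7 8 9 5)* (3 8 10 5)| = 12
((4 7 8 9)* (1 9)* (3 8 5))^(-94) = [0, 5, 2, 4, 8, 9, 6, 1, 7, 3] = (1 5 9 3 4 8 7)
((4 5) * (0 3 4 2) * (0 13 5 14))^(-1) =(0 14 4 3)(2 5 13) =[14, 1, 5, 0, 3, 13, 6, 7, 8, 9, 10, 11, 12, 2, 4]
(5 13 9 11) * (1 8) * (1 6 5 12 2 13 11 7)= (1 8 6 5 11 12 2 13 9 7)= [0, 8, 13, 3, 4, 11, 5, 1, 6, 7, 10, 12, 2, 9]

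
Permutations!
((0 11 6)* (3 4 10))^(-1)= (0 6 11)(3 10 4)= [6, 1, 2, 10, 3, 5, 11, 7, 8, 9, 4, 0]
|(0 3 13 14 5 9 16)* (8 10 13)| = 9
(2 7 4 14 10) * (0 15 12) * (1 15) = (0 1 15 12)(2 7 4 14 10) = [1, 15, 7, 3, 14, 5, 6, 4, 8, 9, 2, 11, 0, 13, 10, 12]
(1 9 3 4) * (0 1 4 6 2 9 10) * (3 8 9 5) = (0 1 10)(2 5 3 6)(8 9) = [1, 10, 5, 6, 4, 3, 2, 7, 9, 8, 0]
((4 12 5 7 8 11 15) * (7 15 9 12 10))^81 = (15) = [0, 1, 2, 3, 4, 5, 6, 7, 8, 9, 10, 11, 12, 13, 14, 15]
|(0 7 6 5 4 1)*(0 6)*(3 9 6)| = |(0 7)(1 3 9 6 5 4)| = 6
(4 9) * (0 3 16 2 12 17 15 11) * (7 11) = [3, 1, 12, 16, 9, 5, 6, 11, 8, 4, 10, 0, 17, 13, 14, 7, 2, 15] = (0 3 16 2 12 17 15 7 11)(4 9)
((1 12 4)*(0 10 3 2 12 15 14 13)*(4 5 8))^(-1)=(0 13 14 15 1 4 8 5 12 2 3 10)=[13, 4, 3, 10, 8, 12, 6, 7, 5, 9, 0, 11, 2, 14, 15, 1]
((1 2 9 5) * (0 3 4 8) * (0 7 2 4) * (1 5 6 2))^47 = (0 3)(1 7 8 4)(2 6 9) = [3, 7, 6, 0, 1, 5, 9, 8, 4, 2]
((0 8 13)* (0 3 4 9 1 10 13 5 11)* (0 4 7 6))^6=[1, 0, 2, 11, 7, 13, 9, 4, 10, 6, 8, 3, 12, 5]=(0 1)(3 11)(4 7)(5 13)(6 9)(8 10)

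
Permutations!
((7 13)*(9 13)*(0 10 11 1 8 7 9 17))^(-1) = [17, 11, 2, 3, 4, 5, 6, 8, 1, 13, 0, 10, 12, 9, 14, 15, 16, 7] = (0 17 7 8 1 11 10)(9 13)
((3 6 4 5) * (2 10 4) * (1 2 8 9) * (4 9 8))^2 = [0, 10, 9, 4, 3, 6, 5, 7, 8, 2, 1] = (1 10)(2 9)(3 4)(5 6)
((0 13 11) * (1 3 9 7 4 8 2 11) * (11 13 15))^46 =(0 15 11)(1 2 4 9)(3 13 8 7) =[15, 2, 4, 13, 9, 5, 6, 3, 7, 1, 10, 0, 12, 8, 14, 11]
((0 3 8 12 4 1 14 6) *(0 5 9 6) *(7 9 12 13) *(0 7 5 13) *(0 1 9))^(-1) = (0 7 14 1 8 3)(4 12 5 13 6 9) = [7, 8, 2, 0, 12, 13, 9, 14, 3, 4, 10, 11, 5, 6, 1]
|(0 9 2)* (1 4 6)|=3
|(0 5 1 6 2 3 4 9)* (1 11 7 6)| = 9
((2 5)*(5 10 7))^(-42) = (2 7)(5 10) = [0, 1, 7, 3, 4, 10, 6, 2, 8, 9, 5]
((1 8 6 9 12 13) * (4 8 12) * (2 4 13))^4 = [0, 8, 9, 3, 13, 5, 12, 7, 1, 2, 10, 11, 6, 4] = (1 8)(2 9)(4 13)(6 12)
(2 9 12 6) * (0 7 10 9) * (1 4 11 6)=(0 7 10 9 12 1 4 11 6 2)=[7, 4, 0, 3, 11, 5, 2, 10, 8, 12, 9, 6, 1]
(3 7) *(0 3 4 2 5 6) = (0 3 7 4 2 5 6) = [3, 1, 5, 7, 2, 6, 0, 4]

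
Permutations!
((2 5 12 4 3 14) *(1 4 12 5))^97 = [0, 3, 4, 2, 14, 5, 6, 7, 8, 9, 10, 11, 12, 13, 1] = (1 3 2 4 14)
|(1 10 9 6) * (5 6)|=5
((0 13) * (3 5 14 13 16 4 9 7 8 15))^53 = (0 14 3 8 9 16 13 5 15 7 4) = [14, 1, 2, 8, 0, 15, 6, 4, 9, 16, 10, 11, 12, 5, 3, 7, 13]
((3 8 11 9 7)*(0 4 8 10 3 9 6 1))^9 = (0 11)(1 8)(3 10)(4 6)(7 9) = [11, 8, 2, 10, 6, 5, 4, 9, 1, 7, 3, 0]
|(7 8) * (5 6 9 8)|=|(5 6 9 8 7)|=5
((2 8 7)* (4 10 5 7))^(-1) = (2 7 5 10 4 8) = [0, 1, 7, 3, 8, 10, 6, 5, 2, 9, 4]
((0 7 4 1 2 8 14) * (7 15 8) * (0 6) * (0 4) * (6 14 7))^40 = (15) = [0, 1, 2, 3, 4, 5, 6, 7, 8, 9, 10, 11, 12, 13, 14, 15]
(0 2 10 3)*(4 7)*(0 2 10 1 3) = [10, 3, 1, 2, 7, 5, 6, 4, 8, 9, 0] = (0 10)(1 3 2)(4 7)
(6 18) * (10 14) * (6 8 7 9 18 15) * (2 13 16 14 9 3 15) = (2 13 16 14 10 9 18 8 7 3 15 6) = [0, 1, 13, 15, 4, 5, 2, 3, 7, 18, 9, 11, 12, 16, 10, 6, 14, 17, 8]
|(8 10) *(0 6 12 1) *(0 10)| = 6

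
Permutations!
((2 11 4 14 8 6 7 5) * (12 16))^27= (2 14 7 11 8 5 4 6)(12 16)= [0, 1, 14, 3, 6, 4, 2, 11, 5, 9, 10, 8, 16, 13, 7, 15, 12]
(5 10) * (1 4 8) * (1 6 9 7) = (1 4 8 6 9 7)(5 10) = [0, 4, 2, 3, 8, 10, 9, 1, 6, 7, 5]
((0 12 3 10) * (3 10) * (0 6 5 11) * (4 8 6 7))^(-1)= (0 11 5 6 8 4 7 10 12)= [11, 1, 2, 3, 7, 6, 8, 10, 4, 9, 12, 5, 0]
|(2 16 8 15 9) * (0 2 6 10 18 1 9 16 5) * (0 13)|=60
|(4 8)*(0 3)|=2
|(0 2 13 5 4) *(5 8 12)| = 7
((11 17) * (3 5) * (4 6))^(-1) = (3 5)(4 6)(11 17) = [0, 1, 2, 5, 6, 3, 4, 7, 8, 9, 10, 17, 12, 13, 14, 15, 16, 11]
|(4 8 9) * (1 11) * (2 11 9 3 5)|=8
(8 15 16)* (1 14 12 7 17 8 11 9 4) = [0, 14, 2, 3, 1, 5, 6, 17, 15, 4, 10, 9, 7, 13, 12, 16, 11, 8] = (1 14 12 7 17 8 15 16 11 9 4)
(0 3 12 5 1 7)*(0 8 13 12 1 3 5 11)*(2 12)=(0 5 3 1 7 8 13 2 12 11)=[5, 7, 12, 1, 4, 3, 6, 8, 13, 9, 10, 0, 11, 2]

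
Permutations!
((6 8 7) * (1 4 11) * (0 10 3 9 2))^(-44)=(0 10 3 9 2)(1 4 11)(6 8 7)=[10, 4, 0, 9, 11, 5, 8, 6, 7, 2, 3, 1]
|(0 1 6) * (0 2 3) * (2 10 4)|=|(0 1 6 10 4 2 3)|=7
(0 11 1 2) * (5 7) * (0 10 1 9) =(0 11 9)(1 2 10)(5 7) =[11, 2, 10, 3, 4, 7, 6, 5, 8, 0, 1, 9]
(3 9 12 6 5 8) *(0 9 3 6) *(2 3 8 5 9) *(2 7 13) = (0 7 13 2 3 8 6 9 12) = [7, 1, 3, 8, 4, 5, 9, 13, 6, 12, 10, 11, 0, 2]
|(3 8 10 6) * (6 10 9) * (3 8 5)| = |(10)(3 5)(6 8 9)| = 6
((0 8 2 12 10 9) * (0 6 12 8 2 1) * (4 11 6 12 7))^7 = (0 1 8 2)(4 7 6 11)(9 12 10) = [1, 8, 0, 3, 7, 5, 11, 6, 2, 12, 9, 4, 10]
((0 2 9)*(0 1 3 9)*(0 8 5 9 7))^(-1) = (0 7 3 1 9 5 8 2) = [7, 9, 0, 1, 4, 8, 6, 3, 2, 5]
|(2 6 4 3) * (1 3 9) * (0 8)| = 6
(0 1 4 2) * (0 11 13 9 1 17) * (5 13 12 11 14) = [17, 4, 14, 3, 2, 13, 6, 7, 8, 1, 10, 12, 11, 9, 5, 15, 16, 0] = (0 17)(1 4 2 14 5 13 9)(11 12)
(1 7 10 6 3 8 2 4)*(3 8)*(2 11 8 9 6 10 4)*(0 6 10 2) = (0 6 9 10 2)(1 7 4)(8 11) = [6, 7, 0, 3, 1, 5, 9, 4, 11, 10, 2, 8]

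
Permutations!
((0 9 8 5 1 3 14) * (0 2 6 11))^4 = [1, 6, 9, 11, 4, 2, 8, 7, 14, 3, 10, 5, 12, 13, 0] = (0 1 6 8 14)(2 9 3 11 5)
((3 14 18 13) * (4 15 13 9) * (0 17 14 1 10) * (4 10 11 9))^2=[14, 9, 2, 11, 13, 5, 6, 7, 8, 0, 17, 10, 12, 1, 4, 3, 16, 18, 15]=(0 14 4 13 1 9)(3 11 10 17 18 15)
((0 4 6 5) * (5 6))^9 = (6) = [0, 1, 2, 3, 4, 5, 6]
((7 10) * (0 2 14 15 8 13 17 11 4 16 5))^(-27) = [17, 1, 11, 3, 15, 13, 6, 10, 5, 9, 7, 14, 12, 0, 4, 16, 8, 2] = (0 17 2 11 14 4 15 16 8 5 13)(7 10)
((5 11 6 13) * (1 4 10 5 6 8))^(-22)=[0, 10, 2, 3, 5, 8, 6, 7, 4, 9, 11, 1, 12, 13]=(13)(1 10 11)(4 5 8)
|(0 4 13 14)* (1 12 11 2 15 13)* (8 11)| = |(0 4 1 12 8 11 2 15 13 14)| = 10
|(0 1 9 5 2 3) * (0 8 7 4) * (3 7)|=|(0 1 9 5 2 7 4)(3 8)|=14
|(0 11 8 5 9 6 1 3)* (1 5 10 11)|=3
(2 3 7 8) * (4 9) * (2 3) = (3 7 8)(4 9) = [0, 1, 2, 7, 9, 5, 6, 8, 3, 4]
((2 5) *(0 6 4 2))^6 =(0 6 4 2 5) =[6, 1, 5, 3, 2, 0, 4]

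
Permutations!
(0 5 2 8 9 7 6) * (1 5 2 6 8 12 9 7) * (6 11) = [2, 5, 12, 3, 4, 11, 0, 8, 7, 1, 10, 6, 9] = (0 2 12 9 1 5 11 6)(7 8)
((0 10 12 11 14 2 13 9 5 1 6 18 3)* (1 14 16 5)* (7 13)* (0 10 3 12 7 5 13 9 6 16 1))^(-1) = (0 9 7 10 3)(1 11 12 18 6 13 16)(2 14 5) = [9, 11, 14, 0, 4, 2, 13, 10, 8, 7, 3, 12, 18, 16, 5, 15, 1, 17, 6]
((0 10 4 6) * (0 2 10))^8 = (10) = [0, 1, 2, 3, 4, 5, 6, 7, 8, 9, 10]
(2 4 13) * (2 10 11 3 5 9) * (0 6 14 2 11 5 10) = [6, 1, 4, 10, 13, 9, 14, 7, 8, 11, 5, 3, 12, 0, 2] = (0 6 14 2 4 13)(3 10 5 9 11)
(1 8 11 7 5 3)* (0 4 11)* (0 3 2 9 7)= [4, 8, 9, 1, 11, 2, 6, 5, 3, 7, 10, 0]= (0 4 11)(1 8 3)(2 9 7 5)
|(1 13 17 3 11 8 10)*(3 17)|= 6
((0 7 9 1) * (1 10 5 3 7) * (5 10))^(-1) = (10)(0 1)(3 5 9 7) = [1, 0, 2, 5, 4, 9, 6, 3, 8, 7, 10]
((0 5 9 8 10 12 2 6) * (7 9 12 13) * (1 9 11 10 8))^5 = (1 9)(7 11 10 13) = [0, 9, 2, 3, 4, 5, 6, 11, 8, 1, 13, 10, 12, 7]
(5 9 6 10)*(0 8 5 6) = [8, 1, 2, 3, 4, 9, 10, 7, 5, 0, 6] = (0 8 5 9)(6 10)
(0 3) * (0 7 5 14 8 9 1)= (0 3 7 5 14 8 9 1)= [3, 0, 2, 7, 4, 14, 6, 5, 9, 1, 10, 11, 12, 13, 8]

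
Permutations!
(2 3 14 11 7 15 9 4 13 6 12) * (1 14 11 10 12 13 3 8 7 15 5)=(1 14 10 12 2 8 7 5)(3 11 15 9 4)(6 13)=[0, 14, 8, 11, 3, 1, 13, 5, 7, 4, 12, 15, 2, 6, 10, 9]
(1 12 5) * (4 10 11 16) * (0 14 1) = (0 14 1 12 5)(4 10 11 16) = [14, 12, 2, 3, 10, 0, 6, 7, 8, 9, 11, 16, 5, 13, 1, 15, 4]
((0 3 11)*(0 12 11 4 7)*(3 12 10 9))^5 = (0 3 11 7 9 12 4 10) = [3, 1, 2, 11, 10, 5, 6, 9, 8, 12, 0, 7, 4]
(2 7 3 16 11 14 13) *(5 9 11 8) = (2 7 3 16 8 5 9 11 14 13) = [0, 1, 7, 16, 4, 9, 6, 3, 5, 11, 10, 14, 12, 2, 13, 15, 8]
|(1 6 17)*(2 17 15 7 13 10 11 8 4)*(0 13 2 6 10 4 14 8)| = 22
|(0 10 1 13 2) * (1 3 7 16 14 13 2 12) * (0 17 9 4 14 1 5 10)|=13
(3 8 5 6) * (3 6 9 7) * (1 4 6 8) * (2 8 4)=(1 2 8 5 9 7 3)(4 6)=[0, 2, 8, 1, 6, 9, 4, 3, 5, 7]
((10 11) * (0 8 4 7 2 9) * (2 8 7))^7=[7, 1, 9, 3, 2, 5, 6, 8, 4, 0, 11, 10]=(0 7 8 4 2 9)(10 11)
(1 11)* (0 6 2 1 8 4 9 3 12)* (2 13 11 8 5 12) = [6, 8, 1, 2, 9, 12, 13, 7, 4, 3, 10, 5, 0, 11] = (0 6 13 11 5 12)(1 8 4 9 3 2)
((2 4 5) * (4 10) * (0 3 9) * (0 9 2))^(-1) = (0 5 4 10 2 3) = [5, 1, 3, 0, 10, 4, 6, 7, 8, 9, 2]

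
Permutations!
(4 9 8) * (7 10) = (4 9 8)(7 10) = [0, 1, 2, 3, 9, 5, 6, 10, 4, 8, 7]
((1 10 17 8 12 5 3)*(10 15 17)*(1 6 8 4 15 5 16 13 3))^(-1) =(1 5)(3 13 16 12 8 6)(4 17 15) =[0, 5, 2, 13, 17, 1, 3, 7, 6, 9, 10, 11, 8, 16, 14, 4, 12, 15]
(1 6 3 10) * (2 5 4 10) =[0, 6, 5, 2, 10, 4, 3, 7, 8, 9, 1] =(1 6 3 2 5 4 10)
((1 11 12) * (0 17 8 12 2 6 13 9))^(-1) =(0 9 13 6 2 11 1 12 8 17) =[9, 12, 11, 3, 4, 5, 2, 7, 17, 13, 10, 1, 8, 6, 14, 15, 16, 0]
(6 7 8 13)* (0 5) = (0 5)(6 7 8 13) = [5, 1, 2, 3, 4, 0, 7, 8, 13, 9, 10, 11, 12, 6]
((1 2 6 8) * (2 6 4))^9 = [0, 1, 4, 3, 2, 5, 6, 7, 8] = (8)(2 4)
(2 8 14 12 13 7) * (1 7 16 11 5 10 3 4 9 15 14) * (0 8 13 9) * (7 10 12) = (0 8 1 10 3 4)(2 13 16 11 5 12 9 15 14 7) = [8, 10, 13, 4, 0, 12, 6, 2, 1, 15, 3, 5, 9, 16, 7, 14, 11]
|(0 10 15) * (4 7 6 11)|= |(0 10 15)(4 7 6 11)|= 12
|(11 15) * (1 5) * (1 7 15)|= |(1 5 7 15 11)|= 5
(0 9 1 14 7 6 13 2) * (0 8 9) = (1 14 7 6 13 2 8 9) = [0, 14, 8, 3, 4, 5, 13, 6, 9, 1, 10, 11, 12, 2, 7]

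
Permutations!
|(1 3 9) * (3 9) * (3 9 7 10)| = |(1 7 10 3 9)| = 5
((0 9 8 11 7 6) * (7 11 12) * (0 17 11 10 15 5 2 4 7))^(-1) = (0 12 8 9)(2 5 15 10 11 17 6 7 4) = [12, 1, 5, 3, 2, 15, 7, 4, 9, 0, 11, 17, 8, 13, 14, 10, 16, 6]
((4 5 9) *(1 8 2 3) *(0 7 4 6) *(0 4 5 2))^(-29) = [7, 8, 3, 1, 2, 9, 4, 5, 0, 6] = (0 7 5 9 6 4 2 3 1 8)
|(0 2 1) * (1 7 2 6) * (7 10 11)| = |(0 6 1)(2 10 11 7)| = 12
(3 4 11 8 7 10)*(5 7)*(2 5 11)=(2 5 7 10 3 4)(8 11)=[0, 1, 5, 4, 2, 7, 6, 10, 11, 9, 3, 8]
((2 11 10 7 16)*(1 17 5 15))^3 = (1 15 5 17)(2 7 11 16 10) = [0, 15, 7, 3, 4, 17, 6, 11, 8, 9, 2, 16, 12, 13, 14, 5, 10, 1]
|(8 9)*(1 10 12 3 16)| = 10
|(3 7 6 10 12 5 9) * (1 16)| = 14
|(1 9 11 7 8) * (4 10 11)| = 7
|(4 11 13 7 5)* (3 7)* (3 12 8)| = 8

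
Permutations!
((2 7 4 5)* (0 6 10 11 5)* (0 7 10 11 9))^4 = [2, 1, 6, 3, 4, 0, 10, 7, 8, 5, 11, 9] = (0 2 6 10 11 9 5)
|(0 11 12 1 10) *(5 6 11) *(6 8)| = 8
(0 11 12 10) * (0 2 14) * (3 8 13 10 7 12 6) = (0 11 6 3 8 13 10 2 14)(7 12) = [11, 1, 14, 8, 4, 5, 3, 12, 13, 9, 2, 6, 7, 10, 0]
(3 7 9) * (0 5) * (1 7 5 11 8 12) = (0 11 8 12 1 7 9 3 5) = [11, 7, 2, 5, 4, 0, 6, 9, 12, 3, 10, 8, 1]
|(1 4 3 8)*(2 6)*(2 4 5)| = |(1 5 2 6 4 3 8)| = 7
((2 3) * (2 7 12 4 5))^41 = (2 5 4 12 7 3) = [0, 1, 5, 2, 12, 4, 6, 3, 8, 9, 10, 11, 7]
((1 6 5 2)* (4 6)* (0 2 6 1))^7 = [2, 4, 0, 3, 1, 6, 5] = (0 2)(1 4)(5 6)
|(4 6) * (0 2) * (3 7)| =|(0 2)(3 7)(4 6)| =2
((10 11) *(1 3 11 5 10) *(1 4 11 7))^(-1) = [0, 7, 2, 1, 11, 10, 6, 3, 8, 9, 5, 4] = (1 7 3)(4 11)(5 10)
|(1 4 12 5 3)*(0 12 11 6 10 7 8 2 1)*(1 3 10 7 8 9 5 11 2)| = 13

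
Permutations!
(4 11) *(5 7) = (4 11)(5 7) = [0, 1, 2, 3, 11, 7, 6, 5, 8, 9, 10, 4]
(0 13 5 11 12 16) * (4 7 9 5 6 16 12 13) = [4, 1, 2, 3, 7, 11, 16, 9, 8, 5, 10, 13, 12, 6, 14, 15, 0] = (0 4 7 9 5 11 13 6 16)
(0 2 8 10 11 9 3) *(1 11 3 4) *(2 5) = (0 5 2 8 10 3)(1 11 9 4) = [5, 11, 8, 0, 1, 2, 6, 7, 10, 4, 3, 9]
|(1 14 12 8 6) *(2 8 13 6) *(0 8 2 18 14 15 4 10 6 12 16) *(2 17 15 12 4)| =|(0 8 18 14 16)(1 12 13 4 10 6)(2 17 15)| =30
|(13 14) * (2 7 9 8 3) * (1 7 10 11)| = 8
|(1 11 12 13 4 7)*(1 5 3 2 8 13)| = |(1 11 12)(2 8 13 4 7 5 3)| = 21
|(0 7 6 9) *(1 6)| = 5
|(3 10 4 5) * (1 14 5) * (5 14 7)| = 6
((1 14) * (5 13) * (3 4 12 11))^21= [0, 14, 2, 4, 12, 13, 6, 7, 8, 9, 10, 3, 11, 5, 1]= (1 14)(3 4 12 11)(5 13)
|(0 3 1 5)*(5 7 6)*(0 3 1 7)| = 4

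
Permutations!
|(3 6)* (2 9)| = 2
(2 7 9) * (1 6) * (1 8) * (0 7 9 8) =(0 7 8 1 6)(2 9) =[7, 6, 9, 3, 4, 5, 0, 8, 1, 2]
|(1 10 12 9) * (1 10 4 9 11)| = 6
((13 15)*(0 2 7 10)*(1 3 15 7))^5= (0 13 1 10 15 2 7 3)= [13, 10, 7, 0, 4, 5, 6, 3, 8, 9, 15, 11, 12, 1, 14, 2]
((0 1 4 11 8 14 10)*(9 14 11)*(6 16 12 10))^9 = (16)(8 11) = [0, 1, 2, 3, 4, 5, 6, 7, 11, 9, 10, 8, 12, 13, 14, 15, 16]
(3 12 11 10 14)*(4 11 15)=(3 12 15 4 11 10 14)=[0, 1, 2, 12, 11, 5, 6, 7, 8, 9, 14, 10, 15, 13, 3, 4]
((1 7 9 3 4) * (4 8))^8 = (1 9 8)(3 4 7) = [0, 9, 2, 4, 7, 5, 6, 3, 1, 8]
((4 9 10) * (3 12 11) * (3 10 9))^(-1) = [0, 1, 2, 4, 10, 5, 6, 7, 8, 9, 11, 12, 3] = (3 4 10 11 12)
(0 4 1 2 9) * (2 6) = (0 4 1 6 2 9) = [4, 6, 9, 3, 1, 5, 2, 7, 8, 0]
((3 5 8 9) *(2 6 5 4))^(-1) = (2 4 3 9 8 5 6) = [0, 1, 4, 9, 3, 6, 2, 7, 5, 8]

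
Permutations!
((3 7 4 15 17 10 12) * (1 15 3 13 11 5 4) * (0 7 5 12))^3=(0 15)(1 10)(7 17)=[15, 10, 2, 3, 4, 5, 6, 17, 8, 9, 1, 11, 12, 13, 14, 0, 16, 7]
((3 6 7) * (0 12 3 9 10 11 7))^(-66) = (0 3)(6 12)(7 10)(9 11) = [3, 1, 2, 0, 4, 5, 12, 10, 8, 11, 7, 9, 6]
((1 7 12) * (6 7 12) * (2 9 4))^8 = [0, 1, 4, 3, 9, 5, 6, 7, 8, 2, 10, 11, 12] = (12)(2 4 9)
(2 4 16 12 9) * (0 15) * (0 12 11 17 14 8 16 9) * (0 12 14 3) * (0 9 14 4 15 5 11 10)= (0 5 11 17 3 9 2 15 4 14 8 16 10)= [5, 1, 15, 9, 14, 11, 6, 7, 16, 2, 0, 17, 12, 13, 8, 4, 10, 3]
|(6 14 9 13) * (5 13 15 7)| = 7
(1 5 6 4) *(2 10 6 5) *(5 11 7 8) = (1 2 10 6 4)(5 11 7 8) = [0, 2, 10, 3, 1, 11, 4, 8, 5, 9, 6, 7]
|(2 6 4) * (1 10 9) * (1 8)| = 12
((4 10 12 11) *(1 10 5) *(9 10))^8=(1 9 10 12 11 4 5)=[0, 9, 2, 3, 5, 1, 6, 7, 8, 10, 12, 4, 11]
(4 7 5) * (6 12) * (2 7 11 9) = (2 7 5 4 11 9)(6 12) = [0, 1, 7, 3, 11, 4, 12, 5, 8, 2, 10, 9, 6]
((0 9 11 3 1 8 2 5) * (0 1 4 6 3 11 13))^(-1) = (0 13 9)(1 5 2 8)(3 6 4) = [13, 5, 8, 6, 3, 2, 4, 7, 1, 0, 10, 11, 12, 9]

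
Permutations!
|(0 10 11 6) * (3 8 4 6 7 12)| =9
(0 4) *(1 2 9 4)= (0 1 2 9 4)= [1, 2, 9, 3, 0, 5, 6, 7, 8, 4]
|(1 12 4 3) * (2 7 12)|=6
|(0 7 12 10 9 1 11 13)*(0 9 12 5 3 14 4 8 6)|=8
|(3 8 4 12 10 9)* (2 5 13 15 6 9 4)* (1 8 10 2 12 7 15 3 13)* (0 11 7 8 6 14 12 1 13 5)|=63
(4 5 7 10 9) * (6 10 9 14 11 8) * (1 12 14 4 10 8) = (1 12 14 11)(4 5 7 9 10)(6 8) = [0, 12, 2, 3, 5, 7, 8, 9, 6, 10, 4, 1, 14, 13, 11]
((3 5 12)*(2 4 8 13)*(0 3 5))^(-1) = (0 3)(2 13 8 4)(5 12) = [3, 1, 13, 0, 2, 12, 6, 7, 4, 9, 10, 11, 5, 8]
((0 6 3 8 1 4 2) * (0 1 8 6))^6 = [0, 1, 2, 3, 4, 5, 6, 7, 8] = (8)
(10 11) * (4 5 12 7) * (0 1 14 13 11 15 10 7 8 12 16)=(0 1 14 13 11 7 4 5 16)(8 12)(10 15)=[1, 14, 2, 3, 5, 16, 6, 4, 12, 9, 15, 7, 8, 11, 13, 10, 0]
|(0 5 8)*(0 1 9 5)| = 4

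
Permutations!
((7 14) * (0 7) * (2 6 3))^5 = [14, 1, 3, 6, 4, 5, 2, 0, 8, 9, 10, 11, 12, 13, 7] = (0 14 7)(2 3 6)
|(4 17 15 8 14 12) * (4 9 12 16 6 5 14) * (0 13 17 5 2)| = 22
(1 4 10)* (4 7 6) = (1 7 6 4 10) = [0, 7, 2, 3, 10, 5, 4, 6, 8, 9, 1]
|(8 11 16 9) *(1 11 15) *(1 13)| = |(1 11 16 9 8 15 13)| = 7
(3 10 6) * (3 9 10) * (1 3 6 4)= [0, 3, 2, 6, 1, 5, 9, 7, 8, 10, 4]= (1 3 6 9 10 4)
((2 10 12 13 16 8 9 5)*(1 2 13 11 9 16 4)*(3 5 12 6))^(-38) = [0, 10, 6, 13, 2, 4, 5, 7, 8, 12, 3, 9, 11, 1, 14, 15, 16] = (16)(1 10 3 13)(2 6 5 4)(9 12 11)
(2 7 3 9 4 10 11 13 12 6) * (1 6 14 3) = (1 6 2 7)(3 9 4 10 11 13 12 14) = [0, 6, 7, 9, 10, 5, 2, 1, 8, 4, 11, 13, 14, 12, 3]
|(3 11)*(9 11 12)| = 4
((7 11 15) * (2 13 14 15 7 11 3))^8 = (2 13 14 15 11 7 3) = [0, 1, 13, 2, 4, 5, 6, 3, 8, 9, 10, 7, 12, 14, 15, 11]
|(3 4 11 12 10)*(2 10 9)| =|(2 10 3 4 11 12 9)| =7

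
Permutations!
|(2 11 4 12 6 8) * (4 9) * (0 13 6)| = 9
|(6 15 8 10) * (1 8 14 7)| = |(1 8 10 6 15 14 7)| = 7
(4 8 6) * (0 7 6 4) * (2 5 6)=(0 7 2 5 6)(4 8)=[7, 1, 5, 3, 8, 6, 0, 2, 4]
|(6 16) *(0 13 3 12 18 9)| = |(0 13 3 12 18 9)(6 16)| = 6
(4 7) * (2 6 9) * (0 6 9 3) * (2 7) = [6, 1, 9, 0, 2, 5, 3, 4, 8, 7] = (0 6 3)(2 9 7 4)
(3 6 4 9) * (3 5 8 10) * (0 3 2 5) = [3, 1, 5, 6, 9, 8, 4, 7, 10, 0, 2] = (0 3 6 4 9)(2 5 8 10)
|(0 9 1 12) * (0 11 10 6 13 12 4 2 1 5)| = 15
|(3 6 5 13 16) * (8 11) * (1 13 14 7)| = 8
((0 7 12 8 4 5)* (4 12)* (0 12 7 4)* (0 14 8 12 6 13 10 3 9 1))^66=(14)(0 6 3)(1 5 10)(4 13 9)=[6, 5, 2, 0, 13, 10, 3, 7, 8, 4, 1, 11, 12, 9, 14]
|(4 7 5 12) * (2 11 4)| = 6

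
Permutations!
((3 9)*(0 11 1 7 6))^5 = (11)(3 9) = [0, 1, 2, 9, 4, 5, 6, 7, 8, 3, 10, 11]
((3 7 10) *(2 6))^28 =(3 7 10) =[0, 1, 2, 7, 4, 5, 6, 10, 8, 9, 3]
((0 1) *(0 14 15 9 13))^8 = [14, 15, 2, 3, 4, 5, 6, 7, 8, 0, 10, 11, 12, 1, 9, 13] = (0 14 9)(1 15 13)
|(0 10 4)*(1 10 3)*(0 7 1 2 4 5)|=|(0 3 2 4 7 1 10 5)|=8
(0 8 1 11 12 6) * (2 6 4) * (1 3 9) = (0 8 3 9 1 11 12 4 2 6) = [8, 11, 6, 9, 2, 5, 0, 7, 3, 1, 10, 12, 4]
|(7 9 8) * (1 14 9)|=|(1 14 9 8 7)|=5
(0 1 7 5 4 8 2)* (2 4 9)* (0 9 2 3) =[1, 7, 9, 0, 8, 2, 6, 5, 4, 3] =(0 1 7 5 2 9 3)(4 8)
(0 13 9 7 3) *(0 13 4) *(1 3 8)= (0 4)(1 3 13 9 7 8)= [4, 3, 2, 13, 0, 5, 6, 8, 1, 7, 10, 11, 12, 9]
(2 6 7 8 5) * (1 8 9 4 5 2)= (1 8 2 6 7 9 4 5)= [0, 8, 6, 3, 5, 1, 7, 9, 2, 4]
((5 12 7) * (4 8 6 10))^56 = (5 7 12) = [0, 1, 2, 3, 4, 7, 6, 12, 8, 9, 10, 11, 5]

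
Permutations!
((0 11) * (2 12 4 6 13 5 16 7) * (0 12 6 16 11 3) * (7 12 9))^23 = (0 3)(2 13 11 7 6 5 9)(4 12 16) = [3, 1, 13, 0, 12, 9, 5, 6, 8, 2, 10, 7, 16, 11, 14, 15, 4]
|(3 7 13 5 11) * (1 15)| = 10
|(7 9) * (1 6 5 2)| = |(1 6 5 2)(7 9)| = 4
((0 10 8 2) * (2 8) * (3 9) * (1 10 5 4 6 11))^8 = (11) = [0, 1, 2, 3, 4, 5, 6, 7, 8, 9, 10, 11]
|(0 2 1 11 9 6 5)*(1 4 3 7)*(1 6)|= |(0 2 4 3 7 6 5)(1 11 9)|= 21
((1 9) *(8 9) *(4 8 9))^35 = (1 9)(4 8) = [0, 9, 2, 3, 8, 5, 6, 7, 4, 1]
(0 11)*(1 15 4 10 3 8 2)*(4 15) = (15)(0 11)(1 4 10 3 8 2) = [11, 4, 1, 8, 10, 5, 6, 7, 2, 9, 3, 0, 12, 13, 14, 15]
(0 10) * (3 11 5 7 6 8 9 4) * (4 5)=(0 10)(3 11 4)(5 7 6 8 9)=[10, 1, 2, 11, 3, 7, 8, 6, 9, 5, 0, 4]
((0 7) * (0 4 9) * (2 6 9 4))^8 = (0 6 7 9 2) = [6, 1, 0, 3, 4, 5, 7, 9, 8, 2]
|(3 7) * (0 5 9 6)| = |(0 5 9 6)(3 7)| = 4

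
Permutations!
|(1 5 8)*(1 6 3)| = 5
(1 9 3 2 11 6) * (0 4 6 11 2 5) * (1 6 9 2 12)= (0 4 9 3 5)(1 2 12)= [4, 2, 12, 5, 9, 0, 6, 7, 8, 3, 10, 11, 1]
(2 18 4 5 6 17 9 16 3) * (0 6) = (0 6 17 9 16 3 2 18 4 5) = [6, 1, 18, 2, 5, 0, 17, 7, 8, 16, 10, 11, 12, 13, 14, 15, 3, 9, 4]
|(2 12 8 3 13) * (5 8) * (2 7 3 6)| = |(2 12 5 8 6)(3 13 7)| = 15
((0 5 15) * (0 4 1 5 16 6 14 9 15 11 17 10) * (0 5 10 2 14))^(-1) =[6, 4, 17, 3, 15, 10, 16, 7, 8, 14, 1, 5, 12, 13, 2, 9, 0, 11] =(0 6 16)(1 4 15 9 14 2 17 11 5 10)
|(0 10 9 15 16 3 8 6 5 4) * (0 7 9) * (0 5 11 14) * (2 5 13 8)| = 56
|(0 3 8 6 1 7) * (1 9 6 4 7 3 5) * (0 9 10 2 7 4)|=5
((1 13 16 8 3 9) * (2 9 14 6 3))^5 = (1 9 2 8 16 13)(3 6 14) = [0, 9, 8, 6, 4, 5, 14, 7, 16, 2, 10, 11, 12, 1, 3, 15, 13]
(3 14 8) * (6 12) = (3 14 8)(6 12) = [0, 1, 2, 14, 4, 5, 12, 7, 3, 9, 10, 11, 6, 13, 8]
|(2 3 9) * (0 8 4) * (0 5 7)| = 15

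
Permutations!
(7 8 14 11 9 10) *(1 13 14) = (1 13 14 11 9 10 7 8) = [0, 13, 2, 3, 4, 5, 6, 8, 1, 10, 7, 9, 12, 14, 11]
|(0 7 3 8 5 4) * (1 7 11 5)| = |(0 11 5 4)(1 7 3 8)| = 4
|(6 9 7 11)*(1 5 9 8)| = |(1 5 9 7 11 6 8)| = 7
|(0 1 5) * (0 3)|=|(0 1 5 3)|=4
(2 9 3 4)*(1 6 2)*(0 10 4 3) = (0 10 4 1 6 2 9) = [10, 6, 9, 3, 1, 5, 2, 7, 8, 0, 4]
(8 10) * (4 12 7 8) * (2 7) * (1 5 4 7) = (1 5 4 12 2)(7 8 10) = [0, 5, 1, 3, 12, 4, 6, 8, 10, 9, 7, 11, 2]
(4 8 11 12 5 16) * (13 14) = (4 8 11 12 5 16)(13 14) = [0, 1, 2, 3, 8, 16, 6, 7, 11, 9, 10, 12, 5, 14, 13, 15, 4]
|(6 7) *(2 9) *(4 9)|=|(2 4 9)(6 7)|=6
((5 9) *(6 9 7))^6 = (5 6)(7 9) = [0, 1, 2, 3, 4, 6, 5, 9, 8, 7]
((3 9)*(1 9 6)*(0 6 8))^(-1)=[8, 6, 2, 9, 4, 5, 0, 7, 3, 1]=(0 8 3 9 1 6)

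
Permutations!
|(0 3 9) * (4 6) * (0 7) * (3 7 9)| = 2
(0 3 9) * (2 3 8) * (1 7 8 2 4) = (0 2 3 9)(1 7 8 4) = [2, 7, 3, 9, 1, 5, 6, 8, 4, 0]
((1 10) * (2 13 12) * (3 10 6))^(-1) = (1 10 3 6)(2 12 13) = [0, 10, 12, 6, 4, 5, 1, 7, 8, 9, 3, 11, 13, 2]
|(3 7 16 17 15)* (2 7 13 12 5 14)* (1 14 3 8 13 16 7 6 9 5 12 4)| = |(1 14 2 6 9 5 3 16 17 15 8 13 4)| = 13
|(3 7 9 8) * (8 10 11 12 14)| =|(3 7 9 10 11 12 14 8)| =8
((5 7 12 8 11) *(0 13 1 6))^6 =(0 1)(5 7 12 8 11)(6 13) =[1, 0, 2, 3, 4, 7, 13, 12, 11, 9, 10, 5, 8, 6]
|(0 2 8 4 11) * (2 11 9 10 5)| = 6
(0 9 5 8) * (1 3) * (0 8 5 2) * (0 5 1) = (0 9 2 5 1 3) = [9, 3, 5, 0, 4, 1, 6, 7, 8, 2]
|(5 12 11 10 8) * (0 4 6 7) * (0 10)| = 9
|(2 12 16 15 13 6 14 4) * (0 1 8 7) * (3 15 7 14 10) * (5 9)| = 90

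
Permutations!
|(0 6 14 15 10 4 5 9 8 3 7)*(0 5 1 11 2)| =|(0 6 14 15 10 4 1 11 2)(3 7 5 9 8)| =45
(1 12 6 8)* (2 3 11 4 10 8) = (1 12 6 2 3 11 4 10 8) = [0, 12, 3, 11, 10, 5, 2, 7, 1, 9, 8, 4, 6]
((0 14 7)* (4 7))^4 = (14) = [0, 1, 2, 3, 4, 5, 6, 7, 8, 9, 10, 11, 12, 13, 14]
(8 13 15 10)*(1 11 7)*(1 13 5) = (1 11 7 13 15 10 8 5) = [0, 11, 2, 3, 4, 1, 6, 13, 5, 9, 8, 7, 12, 15, 14, 10]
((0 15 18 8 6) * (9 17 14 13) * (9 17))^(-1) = (0 6 8 18 15)(13 14 17) = [6, 1, 2, 3, 4, 5, 8, 7, 18, 9, 10, 11, 12, 14, 17, 0, 16, 13, 15]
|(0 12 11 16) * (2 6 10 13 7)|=|(0 12 11 16)(2 6 10 13 7)|=20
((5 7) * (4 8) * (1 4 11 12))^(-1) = [0, 12, 2, 3, 1, 7, 6, 5, 4, 9, 10, 8, 11] = (1 12 11 8 4)(5 7)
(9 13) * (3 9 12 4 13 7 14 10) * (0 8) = (0 8)(3 9 7 14 10)(4 13 12) = [8, 1, 2, 9, 13, 5, 6, 14, 0, 7, 3, 11, 4, 12, 10]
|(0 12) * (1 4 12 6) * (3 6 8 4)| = 12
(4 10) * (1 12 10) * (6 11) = [0, 12, 2, 3, 1, 5, 11, 7, 8, 9, 4, 6, 10] = (1 12 10 4)(6 11)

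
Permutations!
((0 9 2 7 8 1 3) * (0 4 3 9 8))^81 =(0 9)(1 7)(2 8)(3 4) =[9, 7, 8, 4, 3, 5, 6, 1, 2, 0]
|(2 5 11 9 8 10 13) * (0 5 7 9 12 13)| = |(0 5 11 12 13 2 7 9 8 10)| = 10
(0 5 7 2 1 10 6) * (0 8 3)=(0 5 7 2 1 10 6 8 3)=[5, 10, 1, 0, 4, 7, 8, 2, 3, 9, 6]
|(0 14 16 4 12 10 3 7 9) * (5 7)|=10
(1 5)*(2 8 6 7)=(1 5)(2 8 6 7)=[0, 5, 8, 3, 4, 1, 7, 2, 6]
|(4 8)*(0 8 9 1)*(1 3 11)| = 7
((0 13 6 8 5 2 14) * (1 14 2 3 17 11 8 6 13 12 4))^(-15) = (17) = [0, 1, 2, 3, 4, 5, 6, 7, 8, 9, 10, 11, 12, 13, 14, 15, 16, 17]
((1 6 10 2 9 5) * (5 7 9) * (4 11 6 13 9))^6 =(1 6 9 2 4)(5 11 13 10 7) =[0, 6, 4, 3, 1, 11, 9, 5, 8, 2, 7, 13, 12, 10]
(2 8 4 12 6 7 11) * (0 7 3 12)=(0 7 11 2 8 4)(3 12 6)=[7, 1, 8, 12, 0, 5, 3, 11, 4, 9, 10, 2, 6]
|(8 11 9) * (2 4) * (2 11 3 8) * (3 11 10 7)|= |(2 4 10 7 3 8 11 9)|= 8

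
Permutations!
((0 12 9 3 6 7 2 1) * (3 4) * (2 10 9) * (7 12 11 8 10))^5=(0 4 1 9 2 10 12 8 6 11 3)=[4, 9, 10, 0, 1, 5, 11, 7, 6, 2, 12, 3, 8]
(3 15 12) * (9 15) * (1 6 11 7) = (1 6 11 7)(3 9 15 12) = [0, 6, 2, 9, 4, 5, 11, 1, 8, 15, 10, 7, 3, 13, 14, 12]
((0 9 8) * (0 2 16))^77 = [8, 1, 0, 3, 4, 5, 6, 7, 16, 2, 10, 11, 12, 13, 14, 15, 9] = (0 8 16 9 2)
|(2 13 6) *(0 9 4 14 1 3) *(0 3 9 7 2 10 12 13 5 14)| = 8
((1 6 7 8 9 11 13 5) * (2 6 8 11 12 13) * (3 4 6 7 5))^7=(1 6 3 12 8 5 4 13 9)(2 7 11)=[0, 6, 7, 12, 13, 4, 3, 11, 5, 1, 10, 2, 8, 9]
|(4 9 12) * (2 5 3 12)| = |(2 5 3 12 4 9)| = 6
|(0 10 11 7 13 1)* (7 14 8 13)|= |(0 10 11 14 8 13 1)|= 7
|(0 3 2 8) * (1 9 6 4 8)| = |(0 3 2 1 9 6 4 8)| = 8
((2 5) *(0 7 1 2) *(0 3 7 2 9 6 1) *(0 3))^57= [0, 1, 2, 7, 4, 5, 6, 3, 8, 9]= (9)(3 7)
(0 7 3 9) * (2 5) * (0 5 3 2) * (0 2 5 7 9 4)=(0 9 7 5 2 3 4)=[9, 1, 3, 4, 0, 2, 6, 5, 8, 7]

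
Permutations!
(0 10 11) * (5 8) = (0 10 11)(5 8) = [10, 1, 2, 3, 4, 8, 6, 7, 5, 9, 11, 0]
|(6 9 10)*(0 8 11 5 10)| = |(0 8 11 5 10 6 9)| = 7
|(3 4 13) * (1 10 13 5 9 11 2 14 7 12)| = |(1 10 13 3 4 5 9 11 2 14 7 12)| = 12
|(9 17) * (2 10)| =2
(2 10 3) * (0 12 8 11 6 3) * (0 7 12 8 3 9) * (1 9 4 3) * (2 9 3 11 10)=(0 8 10 7 12 1 3 9)(4 11 6)=[8, 3, 2, 9, 11, 5, 4, 12, 10, 0, 7, 6, 1]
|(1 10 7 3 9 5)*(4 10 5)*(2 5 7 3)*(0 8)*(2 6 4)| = |(0 8)(1 7 6 4 10 3 9 2 5)| = 18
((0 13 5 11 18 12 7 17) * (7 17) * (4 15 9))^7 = (18)(4 15 9) = [0, 1, 2, 3, 15, 5, 6, 7, 8, 4, 10, 11, 12, 13, 14, 9, 16, 17, 18]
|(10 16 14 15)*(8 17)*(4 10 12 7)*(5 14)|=8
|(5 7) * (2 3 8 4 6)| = |(2 3 8 4 6)(5 7)| = 10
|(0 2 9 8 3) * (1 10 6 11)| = |(0 2 9 8 3)(1 10 6 11)| = 20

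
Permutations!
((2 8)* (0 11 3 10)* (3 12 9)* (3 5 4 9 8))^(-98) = (12)(4 9 5) = [0, 1, 2, 3, 9, 4, 6, 7, 8, 5, 10, 11, 12]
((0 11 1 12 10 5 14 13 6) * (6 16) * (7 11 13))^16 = (16)(1 10 14 11 12 5 7) = [0, 10, 2, 3, 4, 7, 6, 1, 8, 9, 14, 12, 5, 13, 11, 15, 16]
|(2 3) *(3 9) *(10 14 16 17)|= |(2 9 3)(10 14 16 17)|= 12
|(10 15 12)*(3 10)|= 4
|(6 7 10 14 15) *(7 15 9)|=4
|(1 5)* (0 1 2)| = |(0 1 5 2)| = 4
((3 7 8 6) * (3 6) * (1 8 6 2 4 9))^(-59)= (1 2 3 9 6 8 4 7)= [0, 2, 3, 9, 7, 5, 8, 1, 4, 6]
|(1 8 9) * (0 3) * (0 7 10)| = |(0 3 7 10)(1 8 9)| = 12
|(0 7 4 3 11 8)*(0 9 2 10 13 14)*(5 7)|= |(0 5 7 4 3 11 8 9 2 10 13 14)|= 12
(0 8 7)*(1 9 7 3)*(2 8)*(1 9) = (0 2 8 3 9 7) = [2, 1, 8, 9, 4, 5, 6, 0, 3, 7]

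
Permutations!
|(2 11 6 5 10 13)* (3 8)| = 6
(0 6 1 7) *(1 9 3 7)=[6, 1, 2, 7, 4, 5, 9, 0, 8, 3]=(0 6 9 3 7)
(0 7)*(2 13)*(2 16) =[7, 1, 13, 3, 4, 5, 6, 0, 8, 9, 10, 11, 12, 16, 14, 15, 2] =(0 7)(2 13 16)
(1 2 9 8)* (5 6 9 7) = [0, 2, 7, 3, 4, 6, 9, 5, 1, 8] = (1 2 7 5 6 9 8)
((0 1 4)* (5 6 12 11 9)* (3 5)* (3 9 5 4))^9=(0 1 3 4)(5 6 12 11)=[1, 3, 2, 4, 0, 6, 12, 7, 8, 9, 10, 5, 11]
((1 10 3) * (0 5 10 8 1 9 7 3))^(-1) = [10, 8, 2, 7, 4, 0, 6, 9, 1, 3, 5] = (0 10 5)(1 8)(3 7 9)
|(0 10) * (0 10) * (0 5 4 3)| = 4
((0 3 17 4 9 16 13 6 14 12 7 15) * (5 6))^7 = (0 5 3 6 17 14 4 12 9 7 16 15 13) = [5, 1, 2, 6, 12, 3, 17, 16, 8, 7, 10, 11, 9, 0, 4, 13, 15, 14]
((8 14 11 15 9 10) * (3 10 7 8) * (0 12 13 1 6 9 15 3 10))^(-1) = (15)(0 3 11 14 8 7 9 6 1 13 12) = [3, 13, 2, 11, 4, 5, 1, 9, 7, 6, 10, 14, 0, 12, 8, 15]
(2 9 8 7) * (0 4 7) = (0 4 7 2 9 8) = [4, 1, 9, 3, 7, 5, 6, 2, 0, 8]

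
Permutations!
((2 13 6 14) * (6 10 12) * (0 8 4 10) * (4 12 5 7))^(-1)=(0 13 2 14 6 12 8)(4 7 5 10)=[13, 1, 14, 3, 7, 10, 12, 5, 0, 9, 4, 11, 8, 2, 6]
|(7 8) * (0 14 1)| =|(0 14 1)(7 8)| =6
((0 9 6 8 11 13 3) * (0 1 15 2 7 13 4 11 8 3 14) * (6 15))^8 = (0 9 15 2 7 13 14)(1 3 6) = [9, 3, 7, 6, 4, 5, 1, 13, 8, 15, 10, 11, 12, 14, 0, 2]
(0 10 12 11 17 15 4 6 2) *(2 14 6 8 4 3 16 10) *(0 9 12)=(0 2 9 12 11 17 15 3 16 10)(4 8)(6 14)=[2, 1, 9, 16, 8, 5, 14, 7, 4, 12, 0, 17, 11, 13, 6, 3, 10, 15]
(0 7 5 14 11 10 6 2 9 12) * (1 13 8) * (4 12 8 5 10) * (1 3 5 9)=(0 7 10 6 2 1 13 9 8 3 5 14 11 4 12)=[7, 13, 1, 5, 12, 14, 2, 10, 3, 8, 6, 4, 0, 9, 11]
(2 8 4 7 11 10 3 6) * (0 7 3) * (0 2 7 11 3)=(0 11 10 2 8 4)(3 6 7)=[11, 1, 8, 6, 0, 5, 7, 3, 4, 9, 2, 10]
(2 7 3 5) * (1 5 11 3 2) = (1 5)(2 7)(3 11) = [0, 5, 7, 11, 4, 1, 6, 2, 8, 9, 10, 3]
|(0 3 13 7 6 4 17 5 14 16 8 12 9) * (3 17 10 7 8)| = |(0 17 5 14 16 3 13 8 12 9)(4 10 7 6)| = 20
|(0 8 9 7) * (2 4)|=4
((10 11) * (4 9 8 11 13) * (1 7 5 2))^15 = (1 2 5 7)(4 11)(8 13)(9 10) = [0, 2, 5, 3, 11, 7, 6, 1, 13, 10, 9, 4, 12, 8]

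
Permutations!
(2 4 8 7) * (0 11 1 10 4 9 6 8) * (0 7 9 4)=(0 11 1 10)(2 4 7)(6 8 9)=[11, 10, 4, 3, 7, 5, 8, 2, 9, 6, 0, 1]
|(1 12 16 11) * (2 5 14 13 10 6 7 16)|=|(1 12 2 5 14 13 10 6 7 16 11)|=11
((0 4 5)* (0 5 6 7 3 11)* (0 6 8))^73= (0 4 8)(3 11 6 7)= [4, 1, 2, 11, 8, 5, 7, 3, 0, 9, 10, 6]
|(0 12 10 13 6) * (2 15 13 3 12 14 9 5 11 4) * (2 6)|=|(0 14 9 5 11 4 6)(2 15 13)(3 12 10)|=21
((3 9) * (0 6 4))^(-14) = [6, 1, 2, 3, 0, 5, 4, 7, 8, 9] = (9)(0 6 4)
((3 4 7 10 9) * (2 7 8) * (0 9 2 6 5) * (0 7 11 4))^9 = [0, 1, 11, 3, 8, 7, 5, 10, 6, 9, 2, 4] = (2 11 4 8 6 5 7 10)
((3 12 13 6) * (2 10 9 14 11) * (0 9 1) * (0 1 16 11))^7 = (0 9 14)(2 11 16 10)(3 6 13 12) = [9, 1, 11, 6, 4, 5, 13, 7, 8, 14, 2, 16, 3, 12, 0, 15, 10]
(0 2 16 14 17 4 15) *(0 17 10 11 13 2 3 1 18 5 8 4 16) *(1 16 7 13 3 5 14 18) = (0 5 8 4 15 17 7 13 2)(3 16 18 14 10 11) = [5, 1, 0, 16, 15, 8, 6, 13, 4, 9, 11, 3, 12, 2, 10, 17, 18, 7, 14]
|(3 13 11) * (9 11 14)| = 5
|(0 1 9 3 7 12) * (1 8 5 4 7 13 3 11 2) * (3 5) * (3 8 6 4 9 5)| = |(0 6 4 7 12)(1 5 9 11 2)(3 13)| = 10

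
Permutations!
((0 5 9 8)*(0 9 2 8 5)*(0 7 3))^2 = (0 3 7)(2 9)(5 8) = [3, 1, 9, 7, 4, 8, 6, 0, 5, 2]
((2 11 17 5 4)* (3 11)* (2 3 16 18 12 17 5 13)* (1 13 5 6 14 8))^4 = [0, 18, 17, 8, 14, 6, 13, 7, 16, 9, 10, 1, 3, 12, 2, 15, 5, 11, 4] = (1 18 4 14 2 17 11)(3 8 16 5 6 13 12)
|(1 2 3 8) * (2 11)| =5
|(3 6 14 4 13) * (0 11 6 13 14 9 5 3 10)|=|(0 11 6 9 5 3 13 10)(4 14)|=8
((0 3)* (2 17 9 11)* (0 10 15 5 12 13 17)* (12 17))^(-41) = (0 5 2 15 11 10 9 3 17)(12 13) = [5, 1, 15, 17, 4, 2, 6, 7, 8, 3, 9, 10, 13, 12, 14, 11, 16, 0]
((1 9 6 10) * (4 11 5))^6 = (11)(1 6)(9 10) = [0, 6, 2, 3, 4, 5, 1, 7, 8, 10, 9, 11]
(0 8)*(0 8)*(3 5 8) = (3 5 8) = [0, 1, 2, 5, 4, 8, 6, 7, 3]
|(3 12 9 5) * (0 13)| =|(0 13)(3 12 9 5)| =4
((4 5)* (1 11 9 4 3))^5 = (1 3 5 4 9 11) = [0, 3, 2, 5, 9, 4, 6, 7, 8, 11, 10, 1]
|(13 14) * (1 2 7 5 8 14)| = |(1 2 7 5 8 14 13)| = 7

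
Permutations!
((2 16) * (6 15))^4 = (16) = [0, 1, 2, 3, 4, 5, 6, 7, 8, 9, 10, 11, 12, 13, 14, 15, 16]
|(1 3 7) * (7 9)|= |(1 3 9 7)|= 4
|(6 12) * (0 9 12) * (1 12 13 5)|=|(0 9 13 5 1 12 6)|=7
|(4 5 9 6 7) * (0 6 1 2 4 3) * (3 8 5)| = 10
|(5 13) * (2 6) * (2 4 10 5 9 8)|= 8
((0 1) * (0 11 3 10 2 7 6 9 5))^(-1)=[5, 0, 10, 11, 4, 9, 7, 2, 8, 6, 3, 1]=(0 5 9 6 7 2 10 3 11 1)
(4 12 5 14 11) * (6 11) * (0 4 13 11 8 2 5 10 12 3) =[4, 1, 5, 0, 3, 14, 8, 7, 2, 9, 12, 13, 10, 11, 6] =(0 4 3)(2 5 14 6 8)(10 12)(11 13)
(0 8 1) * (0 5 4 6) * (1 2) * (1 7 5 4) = (0 8 2 7 5 1 4 6) = [8, 4, 7, 3, 6, 1, 0, 5, 2]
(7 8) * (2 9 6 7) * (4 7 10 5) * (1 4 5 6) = [0, 4, 9, 3, 7, 5, 10, 8, 2, 1, 6] = (1 4 7 8 2 9)(6 10)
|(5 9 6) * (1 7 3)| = |(1 7 3)(5 9 6)| = 3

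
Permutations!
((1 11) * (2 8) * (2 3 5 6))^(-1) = (1 11)(2 6 5 3 8) = [0, 11, 6, 8, 4, 3, 5, 7, 2, 9, 10, 1]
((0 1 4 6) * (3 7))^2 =(7)(0 4)(1 6) =[4, 6, 2, 3, 0, 5, 1, 7]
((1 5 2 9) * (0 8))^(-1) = [8, 9, 5, 3, 4, 1, 6, 7, 0, 2] = (0 8)(1 9 2 5)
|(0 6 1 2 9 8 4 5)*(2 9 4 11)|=9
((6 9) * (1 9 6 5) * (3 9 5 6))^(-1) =(1 5)(3 6 9) =[0, 5, 2, 6, 4, 1, 9, 7, 8, 3]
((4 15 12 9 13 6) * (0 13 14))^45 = (0 12 6 14 15 13 9 4) = [12, 1, 2, 3, 0, 5, 14, 7, 8, 4, 10, 11, 6, 9, 15, 13]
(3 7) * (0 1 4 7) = (0 1 4 7 3) = [1, 4, 2, 0, 7, 5, 6, 3]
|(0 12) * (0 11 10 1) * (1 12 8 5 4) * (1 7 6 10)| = |(0 8 5 4 7 6 10 12 11 1)| = 10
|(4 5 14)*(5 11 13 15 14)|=|(4 11 13 15 14)|=5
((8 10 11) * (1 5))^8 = (8 11 10) = [0, 1, 2, 3, 4, 5, 6, 7, 11, 9, 8, 10]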